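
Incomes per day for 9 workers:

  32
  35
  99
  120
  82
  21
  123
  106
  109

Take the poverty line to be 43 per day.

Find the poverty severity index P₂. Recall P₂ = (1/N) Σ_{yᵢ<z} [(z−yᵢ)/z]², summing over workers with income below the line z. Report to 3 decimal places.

Below z: 21, 32, 35 (q = 3 of N = 9).
Shortfall ratios: (43−21)/43 = 0.5116; (43−32)/43 = 0.2558; (43−35)/43 = 0.1860.
Squared: 0.2618; 0.0654; 0.0346.
Sum = 0.361817; P₂ = 0.361817 / 9 = 0.040.

0.040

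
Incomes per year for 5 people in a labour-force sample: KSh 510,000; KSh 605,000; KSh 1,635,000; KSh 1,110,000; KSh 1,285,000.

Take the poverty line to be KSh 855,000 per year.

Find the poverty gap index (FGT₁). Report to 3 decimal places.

0.139

Incomes under z: KSh 510,000, KSh 605,000 (q = 2 of N = 5).
Gap ratios (z−y)/z: (855000−510000)/855000 = 0.4035; (855000−605000)/855000 = 0.2924.
Σ = 0.695906. Dividing by the full population N = 5 gives P₁ = 0.139.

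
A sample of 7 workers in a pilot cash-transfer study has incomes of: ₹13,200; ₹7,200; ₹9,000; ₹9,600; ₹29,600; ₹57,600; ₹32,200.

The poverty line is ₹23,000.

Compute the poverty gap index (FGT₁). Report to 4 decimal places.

0.3292

Below z: ₹7,200, ₹9,000, ₹9,600, ₹13,200 (q = 4 of N = 7).
Shortfall ratios: (23000−7200)/23000 = 0.6870; (23000−9000)/23000 = 0.6087; (23000−9600)/23000 = 0.5826; (23000−13200)/23000 = 0.4261.
Σ = 2.304348. Dividing by the full population N = 7 gives P₁ = 0.3292.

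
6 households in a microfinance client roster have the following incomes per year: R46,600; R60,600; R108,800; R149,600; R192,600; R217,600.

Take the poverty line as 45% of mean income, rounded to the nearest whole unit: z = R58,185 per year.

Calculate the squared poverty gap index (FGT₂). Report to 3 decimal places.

Incomes under z: R46,600 (q = 1 of N = 6).
Shortfall ratios: (58185−46600)/58185 = 0.1991.
Squared: 0.0396.
Sum = 0.039643; P₂ = 0.039643 / 6 = 0.007.

0.007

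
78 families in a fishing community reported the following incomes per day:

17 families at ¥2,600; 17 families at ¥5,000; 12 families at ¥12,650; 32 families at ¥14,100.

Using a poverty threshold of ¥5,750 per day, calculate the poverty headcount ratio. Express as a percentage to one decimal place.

34 of the 78 families have income below ¥5,750.
H = 34/78 = 43.6%.

43.6%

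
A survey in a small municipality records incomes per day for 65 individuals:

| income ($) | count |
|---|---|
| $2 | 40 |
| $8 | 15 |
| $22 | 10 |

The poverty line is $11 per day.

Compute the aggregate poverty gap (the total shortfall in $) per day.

$405

Below z: 40×$2, 15×$8 (q = 55 of N = 65).
Individual gaps: 40×(11−2) = 360; 15×(11−8) = 45.
Aggregate gap = $405.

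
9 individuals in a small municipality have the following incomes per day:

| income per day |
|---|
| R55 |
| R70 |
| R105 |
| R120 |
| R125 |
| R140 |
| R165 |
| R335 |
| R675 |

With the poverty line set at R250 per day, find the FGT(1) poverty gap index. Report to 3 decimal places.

Below z: R55, R70, R105, R120, R125, R140, R165 (q = 7 of N = 9).
Normalized shortfalls: (250−55)/250 = 0.7800; (250−70)/250 = 0.7200; (250−105)/250 = 0.5800; (250−120)/250 = 0.5200; (250−125)/250 = 0.5000; (250−140)/250 = 0.4400; (250−165)/250 = 0.3400.
Σ = 3.880000. Dividing by the full population N = 9 gives P₁ = 0.431.

0.431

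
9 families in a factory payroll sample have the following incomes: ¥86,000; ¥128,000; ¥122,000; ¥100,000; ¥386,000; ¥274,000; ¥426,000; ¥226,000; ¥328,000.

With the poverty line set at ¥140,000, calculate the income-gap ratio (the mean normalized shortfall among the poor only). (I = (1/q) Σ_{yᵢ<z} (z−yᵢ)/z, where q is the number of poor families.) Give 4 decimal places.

0.2214

Below z: ¥86,000, ¥100,000, ¥122,000, ¥128,000 (q = 4 of N = 9).
Shortfall ratios (z−y)/z: 0.3857, 0.2857, 0.1286, 0.0857; sum = 0.885714.
I averages over the q = 4 poor units only: 0.885714 / 4 = 0.2214.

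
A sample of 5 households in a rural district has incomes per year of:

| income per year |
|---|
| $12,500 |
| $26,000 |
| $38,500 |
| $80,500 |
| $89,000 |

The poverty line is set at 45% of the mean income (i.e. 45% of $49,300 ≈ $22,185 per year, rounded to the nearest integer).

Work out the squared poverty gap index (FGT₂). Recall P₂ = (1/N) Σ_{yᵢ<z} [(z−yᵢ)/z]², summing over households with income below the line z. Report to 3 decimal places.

0.038

Below the line: $12,500 (q = 1 of N = 5).
Relative gaps: (22185−12500)/22185 = 0.4366.
Squared: 0.1906.
Sum = 0.190581; P₂ = 0.190581 / 5 = 0.038.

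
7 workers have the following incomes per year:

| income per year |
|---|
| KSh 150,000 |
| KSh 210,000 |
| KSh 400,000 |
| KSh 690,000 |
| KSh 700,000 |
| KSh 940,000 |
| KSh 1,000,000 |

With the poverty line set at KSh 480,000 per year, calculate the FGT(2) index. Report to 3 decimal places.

0.117

Below the line: KSh 150,000, KSh 210,000, KSh 400,000 (q = 3 of N = 7).
Relative gaps: (480000−150000)/480000 = 0.6875; (480000−210000)/480000 = 0.5625; (480000−400000)/480000 = 0.1667.
Squared: 0.4727; 0.3164; 0.0278.
Sum = 0.816840; P₂ = 0.816840 / 7 = 0.117.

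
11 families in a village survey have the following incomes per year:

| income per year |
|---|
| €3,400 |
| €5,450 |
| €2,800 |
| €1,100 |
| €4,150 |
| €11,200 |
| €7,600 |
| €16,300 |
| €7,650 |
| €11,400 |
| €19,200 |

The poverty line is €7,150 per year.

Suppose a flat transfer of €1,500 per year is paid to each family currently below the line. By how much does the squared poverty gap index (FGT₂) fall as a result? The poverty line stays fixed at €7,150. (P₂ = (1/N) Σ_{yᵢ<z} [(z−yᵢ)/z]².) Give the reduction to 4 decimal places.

Before: below the line — €1,100, €2,800, €3,400, €4,150, €5,450; squared poverty gap index (FGT₂) = 0.144888.
After the €1,500 transfer: below the line — €2,600, €4,300, €4,900, €5,650, €6,950; squared poverty gap index (FGT₂) = 0.064333.
Reduction = 0.144888 − 0.064333 = 0.0806.

0.0806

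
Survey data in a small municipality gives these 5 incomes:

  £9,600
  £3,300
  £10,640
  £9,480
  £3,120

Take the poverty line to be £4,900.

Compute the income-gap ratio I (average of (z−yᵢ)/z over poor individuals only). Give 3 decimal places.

0.345

Below z: £3,120, £3,300 (q = 2 of N = 5).
Relative gaps: 0.3633, 0.3265; sum = 0.689796.
The income-gap ratio divides by q (the poor only): 0.689796 / 2 = 0.345.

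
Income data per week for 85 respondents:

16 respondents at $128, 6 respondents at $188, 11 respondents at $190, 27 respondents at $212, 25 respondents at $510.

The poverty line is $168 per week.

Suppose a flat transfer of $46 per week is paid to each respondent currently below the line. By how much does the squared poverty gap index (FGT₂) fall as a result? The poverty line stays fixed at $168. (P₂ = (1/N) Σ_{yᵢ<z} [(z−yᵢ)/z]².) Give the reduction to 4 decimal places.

0.0107

Before: below the line — 16×$128; squared poverty gap index (FGT₂) = 0.010671.
After the $46 transfer: below the line — none; squared poverty gap index (FGT₂) = 0.000000.
Reduction = 0.010671 − 0.000000 = 0.0107.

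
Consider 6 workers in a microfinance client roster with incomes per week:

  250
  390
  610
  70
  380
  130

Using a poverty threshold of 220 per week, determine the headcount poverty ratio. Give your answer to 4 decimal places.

0.3333

2 of the 6 workers have income below 220.
H = 2/6 = 0.3333.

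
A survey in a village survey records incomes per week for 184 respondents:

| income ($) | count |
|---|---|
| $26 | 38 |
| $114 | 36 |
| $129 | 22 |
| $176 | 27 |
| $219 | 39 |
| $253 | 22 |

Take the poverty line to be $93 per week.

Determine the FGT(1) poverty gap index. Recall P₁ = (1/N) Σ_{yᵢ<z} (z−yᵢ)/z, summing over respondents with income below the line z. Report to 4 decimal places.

0.1488

Below z: 38×$26 (q = 38 of N = 184).
Gap ratios (z−y)/z: (93−26)/93 = 0.7204 (×38).
Σ = 27.376344. Dividing by the full population N = 184 gives P₁ = 0.1488.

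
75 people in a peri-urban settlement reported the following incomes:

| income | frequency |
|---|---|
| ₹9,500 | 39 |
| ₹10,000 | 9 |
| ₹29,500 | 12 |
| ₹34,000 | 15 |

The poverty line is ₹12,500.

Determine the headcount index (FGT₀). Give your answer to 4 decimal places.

48 of the 75 people have income below ₹12,500.
H = 48/75 = 0.6400.

0.6400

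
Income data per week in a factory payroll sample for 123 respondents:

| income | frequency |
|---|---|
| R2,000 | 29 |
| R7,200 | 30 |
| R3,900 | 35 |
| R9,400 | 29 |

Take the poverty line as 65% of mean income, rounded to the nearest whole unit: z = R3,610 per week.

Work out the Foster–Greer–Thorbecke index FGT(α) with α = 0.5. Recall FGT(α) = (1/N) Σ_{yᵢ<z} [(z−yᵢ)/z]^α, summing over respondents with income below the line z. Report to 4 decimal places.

0.1575

Incomes under z: 29×R2,000 (q = 29 of N = 123).
Relative gaps: (3610−2000)/3610 = 0.4460 (×29).
Raised to α = 0.5: 0.66782 (×29).
Sum = 19.366776; FGT(0.5) = 19.366776 / 123 = 0.1575.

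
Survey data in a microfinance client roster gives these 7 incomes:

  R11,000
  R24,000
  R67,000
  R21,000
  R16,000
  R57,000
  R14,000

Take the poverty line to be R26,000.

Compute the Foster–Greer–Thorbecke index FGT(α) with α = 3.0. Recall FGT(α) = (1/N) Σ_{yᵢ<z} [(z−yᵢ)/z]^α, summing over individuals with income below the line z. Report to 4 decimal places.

Below the line: R11,000, R14,000, R16,000, R21,000, R24,000 (q = 5 of N = 7).
Normalized shortfalls: (26000−11000)/26000 = 0.5769; (26000−14000)/26000 = 0.4615; (26000−16000)/26000 = 0.3846; (26000−21000)/26000 = 0.1923; (26000−24000)/26000 = 0.0769.
Raised to α = 3.0: 0.19202; 0.09832; 0.05690; 0.00711; 0.00046.
Sum = 0.354802; FGT(3.0) = 0.354802 / 7 = 0.0507.

0.0507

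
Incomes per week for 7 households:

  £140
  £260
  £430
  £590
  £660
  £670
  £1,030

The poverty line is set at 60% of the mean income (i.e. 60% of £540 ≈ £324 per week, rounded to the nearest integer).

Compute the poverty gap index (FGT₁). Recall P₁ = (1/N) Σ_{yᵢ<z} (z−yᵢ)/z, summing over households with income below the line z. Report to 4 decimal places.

Incomes under z: £140, £260 (q = 2 of N = 7).
Relative gaps: (324−140)/324 = 0.5679; (324−260)/324 = 0.1975.
Σ = 0.765432. Dividing by the full population N = 7 gives P₁ = 0.1093.

0.1093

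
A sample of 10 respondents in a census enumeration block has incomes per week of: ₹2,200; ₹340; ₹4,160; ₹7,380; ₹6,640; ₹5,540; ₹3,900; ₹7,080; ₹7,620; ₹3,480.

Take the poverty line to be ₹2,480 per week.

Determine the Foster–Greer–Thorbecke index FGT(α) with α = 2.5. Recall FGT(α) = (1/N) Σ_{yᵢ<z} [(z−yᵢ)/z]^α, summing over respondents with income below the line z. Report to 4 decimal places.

Below the line: ₹340, ₹2,200 (q = 2 of N = 10).
Gap ratios (z−y)/z: (2480−340)/2480 = 0.8629; (2480−2200)/2480 = 0.1129.
Raised to α = 2.5: 0.69168; 0.00428.
Sum = 0.695963; FGT(2.5) = 0.695963 / 10 = 0.0696.

0.0696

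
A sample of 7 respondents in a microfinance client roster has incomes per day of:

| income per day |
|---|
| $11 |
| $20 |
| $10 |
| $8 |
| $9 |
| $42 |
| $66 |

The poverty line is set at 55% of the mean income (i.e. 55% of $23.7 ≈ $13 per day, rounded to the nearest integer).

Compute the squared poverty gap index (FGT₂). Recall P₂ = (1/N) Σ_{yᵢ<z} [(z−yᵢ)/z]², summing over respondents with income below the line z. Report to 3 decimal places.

Poor units: $8, $9, $10, $11 (q = 4 of N = 7).
Relative gaps: (13−8)/13 = 0.3846; (13−9)/13 = 0.3077; (13−10)/13 = 0.2308; (13−11)/13 = 0.1538.
Squared: 0.1479; 0.0947; 0.0533; 0.0237.
Sum = 0.319527; P₂ = 0.319527 / 7 = 0.046.

0.046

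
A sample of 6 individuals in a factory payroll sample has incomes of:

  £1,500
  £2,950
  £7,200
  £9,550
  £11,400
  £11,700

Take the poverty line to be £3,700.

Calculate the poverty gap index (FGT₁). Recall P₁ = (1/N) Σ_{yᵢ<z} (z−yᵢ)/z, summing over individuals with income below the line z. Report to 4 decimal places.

Below z: £1,500, £2,950 (q = 2 of N = 6).
Relative gaps: (3700−1500)/3700 = 0.5946; (3700−2950)/3700 = 0.2027.
Σ = 0.797297. Dividing by the full population N = 6 gives P₁ = 0.1329.

0.1329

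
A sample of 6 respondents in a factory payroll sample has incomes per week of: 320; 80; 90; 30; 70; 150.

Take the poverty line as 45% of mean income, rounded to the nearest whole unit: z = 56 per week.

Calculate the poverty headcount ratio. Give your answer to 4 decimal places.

1 of the 6 respondents have income below 56.
H = 1/6 = 0.1667.

0.1667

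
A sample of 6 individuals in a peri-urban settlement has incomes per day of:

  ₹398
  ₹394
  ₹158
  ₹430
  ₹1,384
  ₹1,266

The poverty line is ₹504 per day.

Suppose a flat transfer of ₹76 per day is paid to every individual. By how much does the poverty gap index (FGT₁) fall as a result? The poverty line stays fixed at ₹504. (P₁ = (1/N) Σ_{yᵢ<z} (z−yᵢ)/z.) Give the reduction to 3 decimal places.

Before: below the line — ₹158, ₹394, ₹398, ₹430; poverty gap index (FGT₁) = 0.21032.
After the ₹76 transfer: below the line — ₹234, ₹470, ₹474; poverty gap index (FGT₁) = 0.11045.
Reduction = 0.21032 − 0.11045 = 0.100.

0.100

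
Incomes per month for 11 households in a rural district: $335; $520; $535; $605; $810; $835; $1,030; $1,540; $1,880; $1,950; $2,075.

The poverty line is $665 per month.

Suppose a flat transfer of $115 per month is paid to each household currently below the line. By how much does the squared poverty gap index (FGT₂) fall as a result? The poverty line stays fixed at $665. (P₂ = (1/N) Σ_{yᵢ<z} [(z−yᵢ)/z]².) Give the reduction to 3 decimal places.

Before: below the line — $335, $520, $535, $605; squared poverty gap index (FGT₂) = 0.03092.
After the $115 transfer: below the line — $450, $635, $650; squared poverty gap index (FGT₂) = 0.00973.
Reduction = 0.03092 − 0.00973 = 0.021.

0.021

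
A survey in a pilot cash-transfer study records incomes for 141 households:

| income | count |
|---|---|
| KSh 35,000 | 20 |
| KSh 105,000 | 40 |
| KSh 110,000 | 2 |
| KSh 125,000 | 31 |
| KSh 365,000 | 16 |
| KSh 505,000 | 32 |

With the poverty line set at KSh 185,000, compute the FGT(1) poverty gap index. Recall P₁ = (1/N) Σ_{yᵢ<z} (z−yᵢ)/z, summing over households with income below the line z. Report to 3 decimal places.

0.315

Incomes under z: 20×KSh 35,000, 40×KSh 105,000, 2×KSh 110,000, 31×KSh 125,000 (q = 93 of N = 141).
Gap ratios (z−y)/z: (185000−35000)/185000 = 0.8108 (×20); (185000−105000)/185000 = 0.4324 (×40); (185000−110000)/185000 = 0.4054 (×2); (185000−125000)/185000 = 0.3243 (×31).
Σ = 44.378378. Dividing by the full population N = 141 gives P₁ = 0.315.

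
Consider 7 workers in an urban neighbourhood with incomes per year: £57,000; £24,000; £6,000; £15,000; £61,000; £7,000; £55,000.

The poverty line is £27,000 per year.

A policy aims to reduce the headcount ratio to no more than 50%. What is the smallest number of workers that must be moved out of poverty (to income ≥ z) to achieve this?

1

4 of the 7 workers are poor, so H = 4/7 = 0.571.
A headcount ratio of at most 50% allows at most ⌊0.50 × 7⌋ = 3 poor workers.
So at least 4 − 3 = 1 must be lifted.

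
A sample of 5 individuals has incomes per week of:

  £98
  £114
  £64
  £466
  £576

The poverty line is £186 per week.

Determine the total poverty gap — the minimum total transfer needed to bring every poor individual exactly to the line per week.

£282

Below the line: £64, £98, £114 (q = 3 of N = 5).
Individual gaps: 186−64 = 122; 186−98 = 88; 186−114 = 72.
Aggregate gap = £282.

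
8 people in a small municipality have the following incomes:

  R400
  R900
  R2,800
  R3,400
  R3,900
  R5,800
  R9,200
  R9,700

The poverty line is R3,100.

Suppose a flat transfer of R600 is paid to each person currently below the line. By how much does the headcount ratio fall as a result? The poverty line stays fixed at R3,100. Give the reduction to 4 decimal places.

0.1250

Before: below the line — R400, R900, R2,800; headcount ratio = 0.375000.
After the R600 transfer: below the line — R1,000, R1,500; headcount ratio = 0.250000.
Reduction = 0.375000 − 0.250000 = 0.1250.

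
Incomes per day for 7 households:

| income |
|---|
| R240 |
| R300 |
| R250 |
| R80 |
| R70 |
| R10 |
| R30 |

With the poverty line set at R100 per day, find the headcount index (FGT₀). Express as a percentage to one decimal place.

4 of the 7 households have income below R100.
H = 4/7 = 57.1%.

57.1%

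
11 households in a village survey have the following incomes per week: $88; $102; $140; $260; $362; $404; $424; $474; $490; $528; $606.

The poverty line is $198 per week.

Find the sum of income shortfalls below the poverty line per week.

$264

Poor units: $88, $102, $140 (q = 3 of N = 11).
Individual gaps: 198−88 = 110; 198−102 = 96; 198−140 = 58.
Aggregate gap = $264.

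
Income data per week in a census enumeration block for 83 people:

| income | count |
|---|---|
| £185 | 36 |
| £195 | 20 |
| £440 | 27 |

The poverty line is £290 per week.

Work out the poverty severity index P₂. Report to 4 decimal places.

Below z: 36×£185, 20×£195 (q = 56 of N = 83).
Relative gaps: (290−185)/290 = 0.3621 (×36); (290−195)/290 = 0.3276 (×20).
Squared: 0.1311 (×36); 0.1073 (×20).
Sum = 6.865636; P₂ = 6.865636 / 83 = 0.0827.

0.0827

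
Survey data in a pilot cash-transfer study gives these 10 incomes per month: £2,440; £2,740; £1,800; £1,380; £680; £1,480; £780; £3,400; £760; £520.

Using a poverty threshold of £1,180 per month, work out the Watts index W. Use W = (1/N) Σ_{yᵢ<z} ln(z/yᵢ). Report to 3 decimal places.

0.222

Incomes under z: £520, £680, £760, £780 (q = 4 of N = 10).
ln(z/y) terms: ln(1180/520) = 0.8194; ln(1180/680) = 0.5512; ln(1180/760) = 0.4400; ln(1180/780) = 0.4140.
W = 2.224545 / 10 = 0.222.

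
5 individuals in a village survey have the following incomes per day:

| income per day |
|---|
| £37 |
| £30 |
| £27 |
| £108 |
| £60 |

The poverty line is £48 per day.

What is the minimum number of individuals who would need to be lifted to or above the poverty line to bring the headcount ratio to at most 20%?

2

Currently q = 3 of N = 5 are below the line (H = 0.600).
A headcount ratio of at most 20% allows at most ⌊0.20 × 5⌋ = 1 poor individuals.
So at least 3 − 1 = 2 must be lifted.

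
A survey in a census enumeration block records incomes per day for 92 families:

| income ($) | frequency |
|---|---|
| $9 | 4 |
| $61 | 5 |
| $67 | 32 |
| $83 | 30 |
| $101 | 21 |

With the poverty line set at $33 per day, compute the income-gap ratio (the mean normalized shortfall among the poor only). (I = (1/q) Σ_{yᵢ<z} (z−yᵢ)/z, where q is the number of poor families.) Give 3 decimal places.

Below z: 4×$9 (q = 4 of N = 92).
Shortfall ratios (z−y)/z: 0.7273 (×4); sum = 2.909091.
I averages over the q = 4 poor units only: 2.909091 / 4 = 0.727.

0.727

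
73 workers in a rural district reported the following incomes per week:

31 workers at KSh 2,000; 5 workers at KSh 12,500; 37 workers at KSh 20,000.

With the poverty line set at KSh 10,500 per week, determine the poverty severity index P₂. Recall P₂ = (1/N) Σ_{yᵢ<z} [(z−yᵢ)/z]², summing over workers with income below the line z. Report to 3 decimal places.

0.278

Incomes under z: 31×KSh 2,000 (q = 31 of N = 73).
Shortfall ratios: (10500−2000)/10500 = 0.8095 (×31).
Squared: 0.6553 (×31).
Sum = 20.315193; P₂ = 20.315193 / 73 = 0.278.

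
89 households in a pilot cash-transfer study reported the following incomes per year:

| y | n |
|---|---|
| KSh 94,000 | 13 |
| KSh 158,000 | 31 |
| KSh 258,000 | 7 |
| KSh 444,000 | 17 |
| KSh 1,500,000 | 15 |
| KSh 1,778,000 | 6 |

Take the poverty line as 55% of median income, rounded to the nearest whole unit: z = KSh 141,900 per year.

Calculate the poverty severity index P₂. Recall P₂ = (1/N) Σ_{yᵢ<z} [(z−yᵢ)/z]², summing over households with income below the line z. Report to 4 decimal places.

0.0166

Poor units: 13×KSh 94,000 (q = 13 of N = 89).
Shortfall ratios: (141900−94000)/141900 = 0.3376 (×13).
Squared: 0.1139 (×13).
Sum = 1.481322; P₂ = 1.481322 / 89 = 0.0166.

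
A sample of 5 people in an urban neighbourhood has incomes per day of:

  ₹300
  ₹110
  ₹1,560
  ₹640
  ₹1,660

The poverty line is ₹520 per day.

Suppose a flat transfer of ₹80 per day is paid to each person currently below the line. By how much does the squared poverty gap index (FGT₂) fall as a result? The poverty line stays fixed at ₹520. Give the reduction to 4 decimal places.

0.0651

Before: below the line — ₹110, ₹300; squared poverty gap index (FGT₂) = 0.160133.
After the ₹80 transfer: below the line — ₹190, ₹380; squared poverty gap index (FGT₂) = 0.095044.
Reduction = 0.160133 − 0.095044 = 0.0651.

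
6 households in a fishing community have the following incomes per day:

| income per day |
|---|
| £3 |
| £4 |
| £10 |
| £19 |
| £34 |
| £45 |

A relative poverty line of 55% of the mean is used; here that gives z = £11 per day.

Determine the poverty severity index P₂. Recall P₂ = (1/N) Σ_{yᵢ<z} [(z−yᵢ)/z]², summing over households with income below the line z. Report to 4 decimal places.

0.1570

Incomes under z: £3, £4, £10 (q = 3 of N = 6).
Normalized shortfalls: (11−3)/11 = 0.7273; (11−4)/11 = 0.6364; (11−10)/11 = 0.0909.
Squared: 0.5289; 0.4050; 0.0083.
Sum = 0.942149; P₂ = 0.942149 / 6 = 0.1570.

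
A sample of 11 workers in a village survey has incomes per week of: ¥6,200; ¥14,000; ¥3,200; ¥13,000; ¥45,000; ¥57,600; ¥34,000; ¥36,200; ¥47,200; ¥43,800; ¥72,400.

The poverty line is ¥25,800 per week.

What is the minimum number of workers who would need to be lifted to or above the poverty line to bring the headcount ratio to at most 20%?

4 of the 11 workers are poor, so H = 4/11 = 0.364.
A headcount ratio of at most 20% allows at most ⌊0.20 × 11⌋ = 2 poor workers.
So at least 4 − 2 = 2 must be lifted.

2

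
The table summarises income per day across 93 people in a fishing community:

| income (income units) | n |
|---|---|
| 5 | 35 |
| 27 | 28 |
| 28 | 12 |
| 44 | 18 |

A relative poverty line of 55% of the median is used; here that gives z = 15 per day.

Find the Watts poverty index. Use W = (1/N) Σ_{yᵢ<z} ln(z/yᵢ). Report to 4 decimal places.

Below the line: 35×5 (q = 35 of N = 93).
Log gaps: ln(15/5) = 1.0986 (×35).
W = 38.451430 / 93 = 0.4135.

0.4135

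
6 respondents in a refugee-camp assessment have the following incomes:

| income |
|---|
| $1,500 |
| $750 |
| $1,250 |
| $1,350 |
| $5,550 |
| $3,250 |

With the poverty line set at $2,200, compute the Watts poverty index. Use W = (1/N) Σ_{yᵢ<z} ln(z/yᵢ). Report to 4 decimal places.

Below the line: $750, $1,250, $1,350, $1,500 (q = 4 of N = 6).
ln(z/y) terms: ln(2200/750) = 1.0761; ln(2200/1250) = 0.5653; ln(2200/1350) = 0.4884; ln(2200/1500) = 0.3830.
W = 2.512798 / 6 = 0.4188.

0.4188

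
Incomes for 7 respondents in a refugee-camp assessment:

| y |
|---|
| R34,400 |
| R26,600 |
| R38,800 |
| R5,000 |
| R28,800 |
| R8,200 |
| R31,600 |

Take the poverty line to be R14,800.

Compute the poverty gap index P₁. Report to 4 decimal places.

0.1583

Below the line: R5,000, R8,200 (q = 2 of N = 7).
Shortfall ratios: (14800−5000)/14800 = 0.6622; (14800−8200)/14800 = 0.4459.
Σ = 1.108108. Dividing by the full population N = 7 gives P₁ = 0.1583.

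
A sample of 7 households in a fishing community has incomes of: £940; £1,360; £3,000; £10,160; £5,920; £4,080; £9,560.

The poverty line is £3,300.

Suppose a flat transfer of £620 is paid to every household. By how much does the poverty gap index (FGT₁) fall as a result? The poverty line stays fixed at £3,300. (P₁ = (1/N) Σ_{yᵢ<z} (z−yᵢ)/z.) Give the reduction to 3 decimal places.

Before: below the line — £940, £1,360, £3,000; poverty gap index (FGT₁) = 0.19913.
After the £620 transfer: below the line — £1,560, £1,980; poverty gap index (FGT₁) = 0.13247.
Reduction = 0.19913 − 0.13247 = 0.067.

0.067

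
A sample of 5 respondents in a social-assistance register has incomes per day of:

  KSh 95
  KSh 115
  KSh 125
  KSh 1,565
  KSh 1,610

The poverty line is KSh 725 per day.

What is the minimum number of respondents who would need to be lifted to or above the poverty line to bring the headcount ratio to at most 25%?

2

Currently q = 3 of N = 5 are below the line (H = 0.600).
A headcount ratio of at most 25% allows at most ⌊0.25 × 5⌋ = 1 poor respondents.
So at least 3 − 1 = 2 must be lifted.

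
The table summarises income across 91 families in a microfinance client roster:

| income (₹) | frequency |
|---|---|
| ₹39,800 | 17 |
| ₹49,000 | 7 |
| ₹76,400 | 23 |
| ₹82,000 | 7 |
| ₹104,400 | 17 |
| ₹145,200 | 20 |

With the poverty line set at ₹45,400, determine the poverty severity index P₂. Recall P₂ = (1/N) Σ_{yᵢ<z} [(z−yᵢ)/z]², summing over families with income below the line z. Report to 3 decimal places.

Below the line: 17×₹39,800 (q = 17 of N = 91).
Normalized shortfalls: (45400−39800)/45400 = 0.1233 (×17).
Squared: 0.0152 (×17).
Sum = 0.258650; P₂ = 0.258650 / 91 = 0.003.

0.003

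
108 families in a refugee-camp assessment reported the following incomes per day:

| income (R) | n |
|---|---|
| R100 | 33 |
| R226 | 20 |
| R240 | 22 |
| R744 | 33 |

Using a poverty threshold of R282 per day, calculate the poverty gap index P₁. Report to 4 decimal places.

Below the line: 33×R100, 20×R226, 22×R240 (q = 75 of N = 108).
Relative gaps: (282−100)/282 = 0.6454 (×33); (282−226)/282 = 0.1986 (×20); (282−240)/282 = 0.1489 (×22).
Σ = 28.546099. Dividing by the full population N = 108 gives P₁ = 0.2643.

0.2643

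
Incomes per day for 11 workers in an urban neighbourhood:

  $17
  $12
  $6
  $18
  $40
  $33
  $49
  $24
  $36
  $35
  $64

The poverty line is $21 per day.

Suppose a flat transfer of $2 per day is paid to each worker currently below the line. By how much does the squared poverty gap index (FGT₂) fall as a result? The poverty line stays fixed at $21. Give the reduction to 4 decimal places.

0.0223

Before: below the line — $6, $12, $17, $18; squared poverty gap index (FGT₂) = 0.068233.
After the $2 transfer: below the line — $8, $14, $19, $20; squared poverty gap index (FGT₂) = 0.045970.
Reduction = 0.068233 − 0.045970 = 0.0223.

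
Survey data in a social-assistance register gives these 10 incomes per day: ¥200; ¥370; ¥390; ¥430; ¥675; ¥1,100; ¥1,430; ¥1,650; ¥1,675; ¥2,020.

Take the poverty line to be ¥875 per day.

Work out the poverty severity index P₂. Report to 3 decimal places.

Below z: ¥200, ¥370, ¥390, ¥430, ¥675 (q = 5 of N = 10).
Shortfall ratios: (875−200)/875 = 0.7714; (875−370)/875 = 0.5771; (875−390)/875 = 0.5543; (875−430)/875 = 0.5086; (875−675)/875 = 0.2286.
Squared: 0.5951; 0.3331; 0.3072; 0.2586; 0.0522.
Sum = 1.546318; P₂ = 1.546318 / 10 = 0.155.

0.155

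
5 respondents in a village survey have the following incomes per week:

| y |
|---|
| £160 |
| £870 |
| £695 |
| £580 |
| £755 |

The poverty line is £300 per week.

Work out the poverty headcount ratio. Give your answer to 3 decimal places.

0.200

1 of the 5 respondents have income below £300.
H = 1/5 = 0.200.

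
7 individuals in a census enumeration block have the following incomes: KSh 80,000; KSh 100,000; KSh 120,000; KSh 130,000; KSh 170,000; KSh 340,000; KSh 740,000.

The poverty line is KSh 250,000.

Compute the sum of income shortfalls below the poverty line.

Incomes under z: KSh 80,000, KSh 100,000, KSh 120,000, KSh 130,000, KSh 170,000 (q = 5 of N = 7).
Individual gaps: 250000−80000 = 170000; 250000−100000 = 150000; 250000−120000 = 130000; 250000−130000 = 120000; 250000−170000 = 80000.
Aggregate gap = KSh 650,000.

KSh 650,000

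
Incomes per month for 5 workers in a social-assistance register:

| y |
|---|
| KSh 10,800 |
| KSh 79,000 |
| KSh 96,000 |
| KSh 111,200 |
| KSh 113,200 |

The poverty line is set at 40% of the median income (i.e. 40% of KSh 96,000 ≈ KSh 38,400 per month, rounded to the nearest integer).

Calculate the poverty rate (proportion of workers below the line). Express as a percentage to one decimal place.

20.0%

1 of the 5 workers have income below KSh 38,400.
H = 1/5 = 20.0%.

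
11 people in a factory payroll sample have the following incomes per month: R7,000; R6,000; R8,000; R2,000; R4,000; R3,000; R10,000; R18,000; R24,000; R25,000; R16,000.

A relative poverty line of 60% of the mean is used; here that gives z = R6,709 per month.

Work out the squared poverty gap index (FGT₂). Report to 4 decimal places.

Below z: R2,000, R3,000, R4,000, R6,000 (q = 4 of N = 11).
Shortfall ratios: (6709−2000)/6709 = 0.7019; (6709−3000)/6709 = 0.5528; (6709−4000)/6709 = 0.4038; (6709−6000)/6709 = 0.1057.
Squared: 0.4927; 0.3056; 0.1630; 0.0112.
Sum = 0.972496; P₂ = 0.972496 / 11 = 0.0884.

0.0884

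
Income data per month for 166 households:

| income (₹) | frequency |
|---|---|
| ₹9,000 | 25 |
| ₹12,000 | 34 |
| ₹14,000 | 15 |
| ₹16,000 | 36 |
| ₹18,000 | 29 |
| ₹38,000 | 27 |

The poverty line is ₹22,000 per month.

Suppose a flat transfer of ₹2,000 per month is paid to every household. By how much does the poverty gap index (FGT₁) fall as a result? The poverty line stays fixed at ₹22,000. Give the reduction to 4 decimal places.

Before: below the line — 25×₹9,000, 34×₹12,000, 15×₹14,000, 36×₹16,000, 29×₹18,000; poverty gap index (FGT₁) = 0.305860.
After the ₹2,000 transfer: below the line — 25×₹11,000, 34×₹14,000, 15×₹16,000, 36×₹18,000, 29×₹20,000; poverty gap index (FGT₁) = 0.229737.
Reduction = 0.305860 − 0.229737 = 0.0761.

0.0761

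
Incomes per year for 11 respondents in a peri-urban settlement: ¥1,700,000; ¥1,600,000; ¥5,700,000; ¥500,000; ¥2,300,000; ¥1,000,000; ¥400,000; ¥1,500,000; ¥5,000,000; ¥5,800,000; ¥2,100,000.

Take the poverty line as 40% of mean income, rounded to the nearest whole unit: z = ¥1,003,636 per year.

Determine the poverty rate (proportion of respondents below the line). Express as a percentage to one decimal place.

27.3%

3 of the 11 respondents have income below ¥1,003,636.
H = 3/11 = 27.3%.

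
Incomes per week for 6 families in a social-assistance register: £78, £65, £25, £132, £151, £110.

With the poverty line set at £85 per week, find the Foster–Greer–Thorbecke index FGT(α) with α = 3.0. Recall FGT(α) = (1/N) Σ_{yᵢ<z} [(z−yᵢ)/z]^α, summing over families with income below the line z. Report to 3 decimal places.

Poor units: £25, £65, £78 (q = 3 of N = 6).
Shortfall ratios: (85−25)/85 = 0.7059; (85−65)/85 = 0.2353; (85−78)/85 = 0.0824.
Raised to α = 3.0: 0.35172; 0.01303; 0.00056.
Sum = 0.365305; FGT(3.0) = 0.365305 / 6 = 0.061.

0.061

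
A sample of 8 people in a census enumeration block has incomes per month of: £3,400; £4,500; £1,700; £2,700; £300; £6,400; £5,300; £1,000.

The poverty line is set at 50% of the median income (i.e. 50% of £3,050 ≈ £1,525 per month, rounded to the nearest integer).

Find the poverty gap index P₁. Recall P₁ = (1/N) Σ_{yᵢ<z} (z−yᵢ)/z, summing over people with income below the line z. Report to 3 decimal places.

Below z: £300, £1,000 (q = 2 of N = 8).
Normalized shortfalls: (1525−300)/1525 = 0.8033; (1525−1000)/1525 = 0.3443.
Σ = 1.147541. Dividing by the full population N = 8 gives P₁ = 0.143.

0.143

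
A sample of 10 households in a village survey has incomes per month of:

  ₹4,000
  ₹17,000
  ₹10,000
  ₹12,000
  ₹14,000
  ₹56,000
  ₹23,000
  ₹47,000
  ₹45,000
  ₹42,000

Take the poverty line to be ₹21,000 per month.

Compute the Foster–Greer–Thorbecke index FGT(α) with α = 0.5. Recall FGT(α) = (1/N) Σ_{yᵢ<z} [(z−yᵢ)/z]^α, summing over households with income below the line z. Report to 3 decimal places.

Below z: ₹4,000, ₹10,000, ₹12,000, ₹14,000, ₹17,000 (q = 5 of N = 10).
Relative gaps: (21000−4000)/21000 = 0.8095; (21000−10000)/21000 = 0.5238; (21000−12000)/21000 = 0.4286; (21000−14000)/21000 = 0.3333; (21000−17000)/21000 = 0.1905.
Raised to α = 0.5: 0.89974; 0.72375; 0.65465; 0.57735; 0.43644.
Sum = 3.291922; FGT(0.5) = 3.291922 / 10 = 0.329.

0.329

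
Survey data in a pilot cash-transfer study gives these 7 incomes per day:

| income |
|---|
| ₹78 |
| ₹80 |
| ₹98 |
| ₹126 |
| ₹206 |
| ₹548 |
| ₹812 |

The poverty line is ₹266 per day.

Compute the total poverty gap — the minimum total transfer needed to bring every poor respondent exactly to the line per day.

Below z: ₹78, ₹80, ₹98, ₹126, ₹206 (q = 5 of N = 7).
Individual gaps: 266−78 = 188; 266−80 = 186; 266−98 = 168; 266−126 = 140; 266−206 = 60.
Aggregate gap = ₹742.

₹742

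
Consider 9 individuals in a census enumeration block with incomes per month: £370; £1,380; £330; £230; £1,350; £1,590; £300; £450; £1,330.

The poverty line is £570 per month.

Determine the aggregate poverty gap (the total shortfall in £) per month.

£1,170

Incomes under z: £230, £300, £330, £370, £450 (q = 5 of N = 9).
Individual gaps: 570−230 = 340; 570−300 = 270; 570−330 = 240; 570−370 = 200; 570−450 = 120.
Aggregate gap = £1,170.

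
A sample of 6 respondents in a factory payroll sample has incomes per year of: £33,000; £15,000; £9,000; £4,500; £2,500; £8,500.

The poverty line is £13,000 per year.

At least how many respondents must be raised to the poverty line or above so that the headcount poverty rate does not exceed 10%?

4

4 of the 6 respondents are poor, so H = 4/6 = 0.667.
A headcount ratio of at most 10% allows at most ⌊0.10 × 6⌋ = 0 poor respondents.
So at least 4 − 0 = 4 must be lifted.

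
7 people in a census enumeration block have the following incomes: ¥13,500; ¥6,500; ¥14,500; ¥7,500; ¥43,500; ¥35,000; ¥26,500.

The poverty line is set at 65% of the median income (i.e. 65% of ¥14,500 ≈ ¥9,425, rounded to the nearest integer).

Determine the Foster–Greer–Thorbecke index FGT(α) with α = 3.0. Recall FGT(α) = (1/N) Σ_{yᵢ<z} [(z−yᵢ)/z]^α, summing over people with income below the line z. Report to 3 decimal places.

Below z: ¥6,500, ¥7,500 (q = 2 of N = 7).
Shortfall ratios: (9425−6500)/9425 = 0.3103; (9425−7500)/9425 = 0.2042.
Raised to α = 3.0: 0.02989; 0.00852.
Sum = 0.038411; FGT(3.0) = 0.038411 / 7 = 0.005.

0.005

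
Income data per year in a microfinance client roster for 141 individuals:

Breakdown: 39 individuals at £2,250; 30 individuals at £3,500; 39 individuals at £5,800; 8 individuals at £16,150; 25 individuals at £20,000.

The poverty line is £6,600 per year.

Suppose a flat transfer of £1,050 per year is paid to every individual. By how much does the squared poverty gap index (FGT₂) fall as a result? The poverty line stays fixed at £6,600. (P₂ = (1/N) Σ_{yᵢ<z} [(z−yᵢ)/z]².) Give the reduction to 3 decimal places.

0.081

Before: below the line — 39×£2,250, 30×£3,500, 39×£5,800; squared poverty gap index (FGT₂) = 0.17116.
After the £1,050 transfer: below the line — 39×£3,300, 30×£4,550; squared poverty gap index (FGT₂) = 0.08968.
Reduction = 0.17116 − 0.08968 = 0.081.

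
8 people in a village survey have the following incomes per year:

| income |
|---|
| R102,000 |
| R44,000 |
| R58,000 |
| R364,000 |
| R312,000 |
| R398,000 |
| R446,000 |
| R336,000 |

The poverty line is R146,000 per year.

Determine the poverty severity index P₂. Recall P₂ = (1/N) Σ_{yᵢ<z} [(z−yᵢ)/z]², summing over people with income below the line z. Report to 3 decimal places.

0.118

Below the line: R44,000, R58,000, R102,000 (q = 3 of N = 8).
Relative gaps: (146000−44000)/146000 = 0.6986; (146000−58000)/146000 = 0.6027; (146000−102000)/146000 = 0.3014.
Squared: 0.4881; 0.3633; 0.0908.
Sum = 0.942203; P₂ = 0.942203 / 8 = 0.118.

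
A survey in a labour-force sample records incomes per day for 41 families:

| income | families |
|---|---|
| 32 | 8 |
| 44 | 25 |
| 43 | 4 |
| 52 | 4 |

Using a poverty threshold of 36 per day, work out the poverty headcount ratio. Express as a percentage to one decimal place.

8 of the 41 families have income below 36.
H = 8/41 = 19.5%.

19.5%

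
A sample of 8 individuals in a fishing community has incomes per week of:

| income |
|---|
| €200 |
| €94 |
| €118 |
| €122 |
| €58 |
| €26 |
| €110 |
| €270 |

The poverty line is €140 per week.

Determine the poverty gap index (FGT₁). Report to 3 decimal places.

Below the line: €26, €58, €94, €110, €118, €122 (q = 6 of N = 8).
Relative gaps: (140−26)/140 = 0.8143; (140−58)/140 = 0.5857; (140−94)/140 = 0.3286; (140−110)/140 = 0.2143; (140−118)/140 = 0.1571; (140−122)/140 = 0.1286.
Σ = 2.228571. Dividing by the full population N = 8 gives P₁ = 0.279.

0.279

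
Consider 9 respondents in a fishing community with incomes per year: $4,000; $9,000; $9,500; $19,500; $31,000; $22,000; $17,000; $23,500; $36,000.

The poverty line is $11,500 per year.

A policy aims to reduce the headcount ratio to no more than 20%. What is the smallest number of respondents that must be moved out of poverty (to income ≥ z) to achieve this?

3 of the 9 respondents are poor, so H = 3/9 = 0.333.
A headcount ratio of at most 20% allows at most ⌊0.20 × 9⌋ = 1 poor respondents.
So at least 3 − 1 = 2 must be lifted.

2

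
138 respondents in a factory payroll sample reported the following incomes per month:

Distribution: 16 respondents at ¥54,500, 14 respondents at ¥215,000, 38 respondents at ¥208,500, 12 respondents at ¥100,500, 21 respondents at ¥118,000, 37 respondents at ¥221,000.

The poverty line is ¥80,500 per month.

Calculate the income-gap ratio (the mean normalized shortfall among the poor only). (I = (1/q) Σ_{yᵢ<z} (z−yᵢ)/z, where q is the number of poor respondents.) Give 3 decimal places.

Below the line: 16×¥54,500 (q = 16 of N = 138).
Relative gaps: 0.3230 (×16); sum = 5.167702.
I averages over the q = 16 poor units only: 5.167702 / 16 = 0.323.

0.323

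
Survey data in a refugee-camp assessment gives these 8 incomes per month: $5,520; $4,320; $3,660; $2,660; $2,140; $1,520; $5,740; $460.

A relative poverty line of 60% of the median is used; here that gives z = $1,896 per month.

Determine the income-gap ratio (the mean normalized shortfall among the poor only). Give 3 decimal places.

0.478

Below the line: $460, $1,520 (q = 2 of N = 8).
Relative gaps: 0.7574, 0.1983; sum = 0.955696.
The income-gap ratio divides by q (the poor only): 0.955696 / 2 = 0.478.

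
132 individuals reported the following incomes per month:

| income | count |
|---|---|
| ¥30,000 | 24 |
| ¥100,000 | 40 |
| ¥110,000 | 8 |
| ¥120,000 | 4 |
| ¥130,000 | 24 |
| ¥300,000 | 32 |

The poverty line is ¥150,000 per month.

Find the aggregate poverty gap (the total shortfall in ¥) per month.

¥5,800,000

Poor units: 24×¥30,000, 40×¥100,000, 8×¥110,000, 4×¥120,000, 24×¥130,000 (q = 100 of N = 132).
Individual gaps: 24×(150000−30000) = 2880000; 40×(150000−100000) = 2000000; 8×(150000−110000) = 320000; 4×(150000−120000) = 120000; 24×(150000−130000) = 480000.
Aggregate gap = ¥5,800,000.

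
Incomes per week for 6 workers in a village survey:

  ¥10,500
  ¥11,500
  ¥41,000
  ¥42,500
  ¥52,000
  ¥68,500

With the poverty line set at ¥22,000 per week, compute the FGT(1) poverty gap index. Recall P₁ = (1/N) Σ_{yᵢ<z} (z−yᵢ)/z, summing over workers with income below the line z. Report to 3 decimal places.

Below z: ¥10,500, ¥11,500 (q = 2 of N = 6).
Gap ratios (z−y)/z: (22000−10500)/22000 = 0.5227; (22000−11500)/22000 = 0.4773.
Sum of shortfalls = 1.000000; P₁ averages over all N: 1.000000 / 6 = 0.167.

0.167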